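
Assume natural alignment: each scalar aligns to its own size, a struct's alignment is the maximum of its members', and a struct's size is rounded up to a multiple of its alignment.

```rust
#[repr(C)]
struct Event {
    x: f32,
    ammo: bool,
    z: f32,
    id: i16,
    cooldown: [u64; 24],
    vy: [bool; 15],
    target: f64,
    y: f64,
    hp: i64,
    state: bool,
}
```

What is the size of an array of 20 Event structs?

@0: x [4B, align 4] → 4
@4: ammo [1B, align 1] → 5
+3 pad (align 4)
@8: z [4B, align 4] → 12
@12: id [2B, align 2] → 14
+2 pad (align 8)
@16: cooldown [192B, align 8] → 208
@208: vy [15B, align 1] → 223
+1 pad (align 8)
@224: target [8B, align 8] → 232
@232: y [8B, align 8] → 240
@240: hp [8B, align 8] → 248
@248: state [1B, align 1] → 249
+7 tail pad (align 8)
size 256, align 8
array of 20: 20 × 256 = 5120

5120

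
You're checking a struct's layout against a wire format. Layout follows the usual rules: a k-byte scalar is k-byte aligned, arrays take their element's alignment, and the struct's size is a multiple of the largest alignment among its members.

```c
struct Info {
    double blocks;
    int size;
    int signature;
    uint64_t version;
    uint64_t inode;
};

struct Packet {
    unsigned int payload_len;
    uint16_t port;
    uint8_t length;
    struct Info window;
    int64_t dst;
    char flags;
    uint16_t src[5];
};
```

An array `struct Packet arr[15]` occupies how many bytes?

Info: blocks at 0 (size 8, align 8) → ends 8; size at 8 (size 4, align 4) → ends 12; signature at 12 (size 4, align 4) → ends 16; version at 16 (size 8, align 8) → ends 24; inode at 24 (size 8, align 8) → ends 32; total 32 bytes, alignment 8
payload_len at 0 (size 4, align 4) → ends 4
port at 4 (size 2, align 2) → ends 6
length at 6 (size 1, align 1) → ends 7
pad 1 to align 8 for window
window at 8 (size 32, align 8) → ends 40
dst at 40 (size 8, align 8) → ends 48
flags at 48 (size 1, align 1) → ends 49
pad 1 to align 2 for src
src at 50 (size 10, align 2) → ends 60
tail pad 4 to reach multiple of 8
total 64 bytes, alignment 8
array of 15: 15 × 64 = 960

960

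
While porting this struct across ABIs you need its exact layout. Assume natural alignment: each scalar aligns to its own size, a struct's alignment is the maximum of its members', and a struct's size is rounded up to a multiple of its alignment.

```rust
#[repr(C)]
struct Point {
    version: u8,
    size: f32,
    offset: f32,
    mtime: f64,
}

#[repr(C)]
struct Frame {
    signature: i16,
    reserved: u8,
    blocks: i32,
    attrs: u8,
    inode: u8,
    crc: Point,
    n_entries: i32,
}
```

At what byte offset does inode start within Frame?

9

Point: version at 0 (size 1, align 1) → ends 1; pad 3 to align 4 for size; size at 4 (size 4, align 4) → ends 8; offset at 8 (size 4, align 4) → ends 12; pad 4 to align 8 for mtime; mtime at 16 (size 8, align 8) → ends 24; total 24 bytes, alignment 8
signature at 0 (size 2, align 2) → ends 2
reserved at 2 (size 1, align 1) → ends 3
pad 1 to align 4 for blocks
blocks at 4 (size 4, align 4) → ends 8
attrs at 8 (size 1, align 1) → ends 9
inode at 9 (size 1, align 1) → ends 10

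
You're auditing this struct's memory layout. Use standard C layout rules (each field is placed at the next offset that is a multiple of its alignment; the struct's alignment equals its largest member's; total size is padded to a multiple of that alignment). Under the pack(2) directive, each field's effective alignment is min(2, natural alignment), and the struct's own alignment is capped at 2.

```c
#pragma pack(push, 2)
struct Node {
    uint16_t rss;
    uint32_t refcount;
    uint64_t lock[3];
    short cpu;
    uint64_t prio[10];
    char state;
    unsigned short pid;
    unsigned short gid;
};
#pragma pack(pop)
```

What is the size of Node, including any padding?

118

@0: rss [2B, align 2] → 2
@2: refcount [4B, align 2] → 6
@6: lock [24B, align 2] → 30
@30: cpu [2B, align 2] → 32
@32: prio [80B, align 2] → 112
@112: state [1B, align 1] → 113
+1 pad (align 2)
@114: pid [2B, align 2] → 116
@116: gid [2B, align 2] → 118
size 118, align 2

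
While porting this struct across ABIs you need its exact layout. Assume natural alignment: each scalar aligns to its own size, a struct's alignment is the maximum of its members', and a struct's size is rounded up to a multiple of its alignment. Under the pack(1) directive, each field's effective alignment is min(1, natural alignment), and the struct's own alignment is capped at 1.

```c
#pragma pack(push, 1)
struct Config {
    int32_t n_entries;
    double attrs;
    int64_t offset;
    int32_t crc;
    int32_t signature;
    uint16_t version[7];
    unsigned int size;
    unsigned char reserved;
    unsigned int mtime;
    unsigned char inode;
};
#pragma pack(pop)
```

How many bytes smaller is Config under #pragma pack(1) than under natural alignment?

12

natural layout:
  n_entries at 0 (size 4, align 4) → ends 4
  pad 4 to align 8 for attrs
  attrs at 8 (size 8, align 8) → ends 16
  offset at 16 (size 8, align 8) → ends 24
  crc at 24 (size 4, align 4) → ends 28
  signature at 28 (size 4, align 4) → ends 32
  version at 32 (size 14, align 2) → ends 46
  pad 2 to align 4 for size
  size at 48 (size 4, align 4) → ends 52
  reserved at 52 (size 1, align 1) → ends 53
  pad 3 to align 4 for mtime
  mtime at 56 (size 4, align 4) → ends 60
  inode at 60 (size 1, align 1) → ends 61
  tail pad 3 to reach multiple of 8
  total 64 bytes, alignment 8
packed(1) layout:
  n_entries at 0 (size 4, align 1) → ends 4
  attrs at 4 (size 8, align 1) → ends 12
  offset at 12 (size 8, align 1) → ends 20
  crc at 20 (size 4, align 1) → ends 24
  signature at 24 (size 4, align 1) → ends 28
  version at 28 (size 14, align 1) → ends 42
  size at 42 (size 4, align 1) → ends 46
  reserved at 46 (size 1, align 1) → ends 47
  mtime at 47 (size 4, align 1) → ends 51
  inode at 51 (size 1, align 1) → ends 52
  total 52 bytes, alignment 1
64 − 52 = 12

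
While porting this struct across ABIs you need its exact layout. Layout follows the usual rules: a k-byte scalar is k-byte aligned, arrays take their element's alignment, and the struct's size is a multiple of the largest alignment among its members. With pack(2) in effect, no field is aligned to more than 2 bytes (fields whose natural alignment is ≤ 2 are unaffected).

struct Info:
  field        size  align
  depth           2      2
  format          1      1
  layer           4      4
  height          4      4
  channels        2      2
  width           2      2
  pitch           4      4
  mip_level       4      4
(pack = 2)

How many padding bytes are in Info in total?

@0: depth [2B, align 2] → 2
@2: format [1B, align 1] → 3
+1 pad (align 2)
@4: layer [4B, align 2] → 8
@8: height [4B, align 2] → 12
@12: channels [2B, align 2] → 14
@14: width [2B, align 2] → 16
@16: pitch [4B, align 2] → 20
@20: mip_level [4B, align 2] → 24
size 24, align 2
data bytes 23, size 24 → padding 1

1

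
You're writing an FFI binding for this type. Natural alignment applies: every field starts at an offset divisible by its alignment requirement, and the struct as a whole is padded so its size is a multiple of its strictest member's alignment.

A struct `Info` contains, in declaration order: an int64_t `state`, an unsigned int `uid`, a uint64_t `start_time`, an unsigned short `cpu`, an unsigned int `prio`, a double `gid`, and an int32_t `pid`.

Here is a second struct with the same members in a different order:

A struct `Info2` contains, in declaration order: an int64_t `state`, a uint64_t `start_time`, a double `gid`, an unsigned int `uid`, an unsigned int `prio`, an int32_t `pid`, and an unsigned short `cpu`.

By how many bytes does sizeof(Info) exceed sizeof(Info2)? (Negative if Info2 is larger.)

state at 0 (size 8, align 8) → ends 8
uid at 8 (size 4, align 4) → ends 12
pad 4 to align 8 for start_time
start_time at 16 (size 8, align 8) → ends 24
cpu at 24 (size 2, align 2) → ends 26
pad 2 to align 4 for prio
prio at 28 (size 4, align 4) → ends 32
gid at 32 (size 8, align 8) → ends 40
pid at 40 (size 4, align 4) → ends 44
tail pad 4 to reach multiple of 8
total 48 bytes, alignment 8
— Info2 —
state at 0 (size 8, align 8) → ends 8
start_time at 8 (size 8, align 8) → ends 16
gid at 16 (size 8, align 8) → ends 24
uid at 24 (size 4, align 4) → ends 28
prio at 28 (size 4, align 4) → ends 32
pid at 32 (size 4, align 4) → ends 36
cpu at 36 (size 2, align 2) → ends 38
tail pad 2 to reach multiple of 8
total 40 bytes, alignment 8
48 − 40 = 8

8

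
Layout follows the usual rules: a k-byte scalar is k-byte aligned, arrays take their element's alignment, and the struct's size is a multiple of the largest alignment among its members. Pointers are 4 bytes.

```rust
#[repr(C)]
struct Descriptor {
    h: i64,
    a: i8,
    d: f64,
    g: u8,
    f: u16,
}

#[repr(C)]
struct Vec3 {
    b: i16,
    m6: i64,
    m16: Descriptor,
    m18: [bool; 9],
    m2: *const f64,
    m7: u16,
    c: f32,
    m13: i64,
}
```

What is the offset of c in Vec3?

68

Descriptor: h at 0 (size 8, align 8) → ends 8; a at 8 (size 1, align 1) → ends 9; pad 7 to align 8 for d; d at 16 (size 8, align 8) → ends 24; g at 24 (size 1, align 1) → ends 25; pad 1 to align 2 for f; f at 26 (size 2, align 2) → ends 28; tail pad 4 to reach multiple of 8; total 32 bytes, alignment 8
b at 0 (size 2, align 2) → ends 2
pad 6 to align 8 for m6
m6 at 8 (size 8, align 8) → ends 16
m16 at 16 (size 32, align 8) → ends 48
m18 at 48 (size 9, align 1) → ends 57
pad 3 to align 4 for m2
m2 at 60 (size 4, align 4) → ends 64
m7 at 64 (size 2, align 2) → ends 66
pad 2 to align 4 for c
c at 68 (size 4, align 4) → ends 72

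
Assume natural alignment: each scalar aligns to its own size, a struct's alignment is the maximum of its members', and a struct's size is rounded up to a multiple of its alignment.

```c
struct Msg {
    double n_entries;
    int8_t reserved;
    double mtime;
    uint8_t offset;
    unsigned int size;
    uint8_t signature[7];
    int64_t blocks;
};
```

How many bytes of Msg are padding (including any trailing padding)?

11

n_entries at 0 (size 8, align 8) → ends 8
reserved at 8 (size 1, align 1) → ends 9
pad 7 to align 8 for mtime
mtime at 16 (size 8, align 8) → ends 24
offset at 24 (size 1, align 1) → ends 25
pad 3 to align 4 for size
size at 28 (size 4, align 4) → ends 32
signature at 32 (size 7, align 1) → ends 39
pad 1 to align 8 for blocks
blocks at 40 (size 8, align 8) → ends 48
total 48 bytes, alignment 8
data bytes 37, size 48 → padding 11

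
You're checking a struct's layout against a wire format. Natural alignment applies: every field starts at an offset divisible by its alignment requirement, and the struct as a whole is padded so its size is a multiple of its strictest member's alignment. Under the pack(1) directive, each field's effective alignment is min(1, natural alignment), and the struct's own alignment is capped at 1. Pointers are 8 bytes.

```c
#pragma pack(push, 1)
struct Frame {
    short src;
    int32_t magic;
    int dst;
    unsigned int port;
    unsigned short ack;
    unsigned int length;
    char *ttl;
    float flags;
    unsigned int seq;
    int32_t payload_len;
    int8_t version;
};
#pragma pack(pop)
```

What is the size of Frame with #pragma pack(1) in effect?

0..2  src  (2B, 1-aligned)
2..6  magic  (4B, 1-aligned)
6..10  dst  (4B, 1-aligned)
10..14  port  (4B, 1-aligned)
14..16  ack  (2B, 1-aligned)
16..20  length  (4B, 1-aligned)
20..28  ttl  (8B, 1-aligned)
28..32  flags  (4B, 1-aligned)
32..36  seq  (4B, 1-aligned)
36..40  payload_len  (4B, 1-aligned)
40..41  version  (1B, 1-aligned)
sizeof = 41, alignof = 1

41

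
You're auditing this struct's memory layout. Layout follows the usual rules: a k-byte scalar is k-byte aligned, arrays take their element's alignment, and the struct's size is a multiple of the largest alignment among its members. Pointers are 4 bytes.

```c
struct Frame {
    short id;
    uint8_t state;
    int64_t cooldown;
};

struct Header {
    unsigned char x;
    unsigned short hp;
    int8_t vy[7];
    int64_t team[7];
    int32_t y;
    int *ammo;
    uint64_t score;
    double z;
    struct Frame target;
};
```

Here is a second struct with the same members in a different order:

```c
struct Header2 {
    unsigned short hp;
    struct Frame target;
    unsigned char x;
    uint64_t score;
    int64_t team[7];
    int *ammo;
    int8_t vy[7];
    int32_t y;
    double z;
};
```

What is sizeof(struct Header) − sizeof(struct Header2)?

Frame: @0: id [2B, align 2] → 2; @2: state [1B, align 1] → 3; +5 pad (align 8); @8: cooldown [8B, align 8] → 16; size 16, align 8
@0: x [1B, align 1] → 1
+1 pad (align 2)
@2: hp [2B, align 2] → 4
@4: vy [7B, align 1] → 11
+5 pad (align 8)
@16: team [56B, align 8] → 72
@72: y [4B, align 4] → 76
@76: ammo [4B, align 4] → 80
@80: score [8B, align 8] → 88
@88: z [8B, align 8] → 96
@96: target [16B, align 8] → 112
size 112, align 8
— Header2 —
@0: hp [2B, align 2] → 2
+6 pad (align 8)
@8: target [16B, align 8] → 24
@24: x [1B, align 1] → 25
+7 pad (align 8)
@32: score [8B, align 8] → 40
@40: team [56B, align 8] → 96
@96: ammo [4B, align 4] → 100
@100: vy [7B, align 1] → 107
+1 pad (align 4)
@108: y [4B, align 4] → 112
@112: z [8B, align 8] → 120
size 120, align 8
112 − 120 = -8

-8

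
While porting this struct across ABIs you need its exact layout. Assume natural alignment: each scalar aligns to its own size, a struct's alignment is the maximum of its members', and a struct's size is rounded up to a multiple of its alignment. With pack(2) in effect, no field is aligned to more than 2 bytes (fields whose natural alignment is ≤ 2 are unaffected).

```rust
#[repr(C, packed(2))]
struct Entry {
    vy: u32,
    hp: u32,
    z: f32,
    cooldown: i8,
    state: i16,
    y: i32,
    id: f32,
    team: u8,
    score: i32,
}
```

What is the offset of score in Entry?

26

vy at 0 (size 4, align 2) → ends 4
hp at 4 (size 4, align 2) → ends 8
z at 8 (size 4, align 2) → ends 12
cooldown at 12 (size 1, align 1) → ends 13
pad 1 to align 2 for state
state at 14 (size 2, align 2) → ends 16
y at 16 (size 4, align 2) → ends 20
id at 20 (size 4, align 2) → ends 24
team at 24 (size 1, align 1) → ends 25
pad 1 to align 2 for score
score at 26 (size 4, align 2) → ends 30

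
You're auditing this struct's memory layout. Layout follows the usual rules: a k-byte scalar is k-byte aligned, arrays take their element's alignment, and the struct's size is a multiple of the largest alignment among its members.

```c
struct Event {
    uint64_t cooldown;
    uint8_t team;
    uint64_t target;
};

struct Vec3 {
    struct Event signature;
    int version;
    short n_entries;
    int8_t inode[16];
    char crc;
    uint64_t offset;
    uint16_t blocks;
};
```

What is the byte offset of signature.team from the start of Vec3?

Event: 0..8  cooldown  (8B, 8-aligned); 8..9  team  (1B, 1-aligned); 9..16  -- padding (7B); 16..24  target  (8B, 8-aligned); sizeof = 24, alignof = 8
0..24  signature  (24B, 8-aligned)
within Event: team at 8
0 + 8 = 8

8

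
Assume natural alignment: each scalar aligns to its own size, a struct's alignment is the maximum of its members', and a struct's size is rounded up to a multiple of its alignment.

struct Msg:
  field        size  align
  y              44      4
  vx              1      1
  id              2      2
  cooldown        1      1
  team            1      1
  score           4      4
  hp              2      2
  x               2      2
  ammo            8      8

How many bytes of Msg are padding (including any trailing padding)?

7

@0: y [44B, align 4] → 44
@44: vx [1B, align 1] → 45
+1 pad (align 2)
@46: id [2B, align 2] → 48
@48: cooldown [1B, align 1] → 49
@49: team [1B, align 1] → 50
+2 pad (align 4)
@52: score [4B, align 4] → 56
@56: hp [2B, align 2] → 58
@58: x [2B, align 2] → 60
+4 pad (align 8)
@64: ammo [8B, align 8] → 72
size 72, align 8
data bytes 65, size 72 → padding 7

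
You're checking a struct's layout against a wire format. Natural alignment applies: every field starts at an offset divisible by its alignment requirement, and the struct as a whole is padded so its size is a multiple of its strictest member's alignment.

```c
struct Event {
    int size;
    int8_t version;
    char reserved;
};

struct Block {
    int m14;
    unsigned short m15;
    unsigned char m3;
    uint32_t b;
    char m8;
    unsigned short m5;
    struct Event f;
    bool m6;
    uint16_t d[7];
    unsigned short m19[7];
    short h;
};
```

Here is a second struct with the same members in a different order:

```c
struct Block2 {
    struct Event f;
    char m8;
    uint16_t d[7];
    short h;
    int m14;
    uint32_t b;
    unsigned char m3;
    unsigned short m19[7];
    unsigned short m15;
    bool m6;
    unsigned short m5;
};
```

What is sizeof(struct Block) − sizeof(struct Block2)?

-4

Event: size at 0 (size 4, align 4) → ends 4; version at 4 (size 1, align 1) → ends 5; reserved at 5 (size 1, align 1) → ends 6; tail pad 2 to reach multiple of 4; total 8 bytes, alignment 4
m14 at 0 (size 4, align 4) → ends 4
m15 at 4 (size 2, align 2) → ends 6
m3 at 6 (size 1, align 1) → ends 7
pad 1 to align 4 for b
b at 8 (size 4, align 4) → ends 12
m8 at 12 (size 1, align 1) → ends 13
pad 1 to align 2 for m5
m5 at 14 (size 2, align 2) → ends 16
f at 16 (size 8, align 4) → ends 24
m6 at 24 (size 1, align 1) → ends 25
pad 1 to align 2 for d
d at 26 (size 14, align 2) → ends 40
m19 at 40 (size 14, align 2) → ends 54
h at 54 (size 2, align 2) → ends 56
total 56 bytes, alignment 4
— Block2 —
f at 0 (size 8, align 4) → ends 8
m8 at 8 (size 1, align 1) → ends 9
pad 1 to align 2 for d
d at 10 (size 14, align 2) → ends 24
h at 24 (size 2, align 2) → ends 26
pad 2 to align 4 for m14
m14 at 28 (size 4, align 4) → ends 32
b at 32 (size 4, align 4) → ends 36
m3 at 36 (size 1, align 1) → ends 37
pad 1 to align 2 for m19
m19 at 38 (size 14, align 2) → ends 52
m15 at 52 (size 2, align 2) → ends 54
m6 at 54 (size 1, align 1) → ends 55
pad 1 to align 2 for m5
m5 at 56 (size 2, align 2) → ends 58
tail pad 2 to reach multiple of 4
total 60 bytes, alignment 4
56 − 60 = -4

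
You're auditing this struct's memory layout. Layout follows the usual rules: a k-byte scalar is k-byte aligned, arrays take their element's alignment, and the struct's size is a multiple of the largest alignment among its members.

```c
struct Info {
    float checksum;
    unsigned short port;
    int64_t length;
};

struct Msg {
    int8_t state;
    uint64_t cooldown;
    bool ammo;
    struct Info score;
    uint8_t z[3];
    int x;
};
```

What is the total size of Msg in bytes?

48 bytes

Info: 0..4  checksum  (4B, 4-aligned); 4..6  port  (2B, 2-aligned); 6..8  -- padding (2B); 8..16  length  (8B, 8-aligned); sizeof = 16, alignof = 8
0..1  state  (1B, 1-aligned)
1..8  -- padding (7B)
8..16  cooldown  (8B, 8-aligned)
16..17  ammo  (1B, 1-aligned)
17..24  -- padding (7B)
24..40  score  (16B, 8-aligned)
40..43  z  (3B, 1-aligned)
43..44  -- padding (1B)
44..48  x  (4B, 4-aligned)
sizeof = 48, alignof = 8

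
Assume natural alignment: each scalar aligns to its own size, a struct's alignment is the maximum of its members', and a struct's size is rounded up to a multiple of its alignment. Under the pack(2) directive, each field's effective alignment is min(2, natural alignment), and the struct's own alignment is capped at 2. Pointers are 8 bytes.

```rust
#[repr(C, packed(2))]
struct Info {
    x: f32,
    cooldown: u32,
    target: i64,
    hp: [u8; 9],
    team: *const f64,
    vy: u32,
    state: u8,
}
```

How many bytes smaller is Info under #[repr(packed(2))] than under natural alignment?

natural layout:
  x at 0 (size 4, align 4) → ends 4
  cooldown at 4 (size 4, align 4) → ends 8
  target at 8 (size 8, align 8) → ends 16
  hp at 16 (size 9, align 1) → ends 25
  pad 7 to align 8 for team
  team at 32 (size 8, align 8) → ends 40
  vy at 40 (size 4, align 4) → ends 44
  state at 44 (size 1, align 1) → ends 45
  tail pad 3 to reach multiple of 8
  total 48 bytes, alignment 8
packed(2) layout:
  x at 0 (size 4, align 2) → ends 4
  cooldown at 4 (size 4, align 2) → ends 8
  target at 8 (size 8, align 2) → ends 16
  hp at 16 (size 9, align 1) → ends 25
  pad 1 to align 2 for team
  team at 26 (size 8, align 2) → ends 34
  vy at 34 (size 4, align 2) → ends 38
  state at 38 (size 1, align 1) → ends 39
  tail pad 1 to reach multiple of 2
  total 40 bytes, alignment 2
48 − 40 = 8

8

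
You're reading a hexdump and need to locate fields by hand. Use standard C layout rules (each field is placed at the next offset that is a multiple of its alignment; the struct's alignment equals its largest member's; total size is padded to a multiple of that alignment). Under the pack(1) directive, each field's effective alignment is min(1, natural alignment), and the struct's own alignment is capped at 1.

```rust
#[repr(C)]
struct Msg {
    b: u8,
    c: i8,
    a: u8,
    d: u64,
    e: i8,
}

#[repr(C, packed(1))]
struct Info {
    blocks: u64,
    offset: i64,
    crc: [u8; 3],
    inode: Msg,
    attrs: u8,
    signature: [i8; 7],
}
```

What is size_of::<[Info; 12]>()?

Msg: b at 0 (size 1, align 1) → ends 1; c at 1 (size 1, align 1) → ends 2; a at 2 (size 1, align 1) → ends 3; pad 5 to align 8 for d; d at 8 (size 8, align 8) → ends 16; e at 16 (size 1, align 1) → ends 17; tail pad 7 to reach multiple of 8; total 24 bytes, alignment 8
blocks at 0 (size 8, align 1) → ends 8
offset at 8 (size 8, align 1) → ends 16
crc at 16 (size 3, align 1) → ends 19
inode at 19 (size 24, align 1) → ends 43
attrs at 43 (size 1, align 1) → ends 44
signature at 44 (size 7, align 1) → ends 51
total 51 bytes, alignment 1
array of 12: 12 × 51 = 612

612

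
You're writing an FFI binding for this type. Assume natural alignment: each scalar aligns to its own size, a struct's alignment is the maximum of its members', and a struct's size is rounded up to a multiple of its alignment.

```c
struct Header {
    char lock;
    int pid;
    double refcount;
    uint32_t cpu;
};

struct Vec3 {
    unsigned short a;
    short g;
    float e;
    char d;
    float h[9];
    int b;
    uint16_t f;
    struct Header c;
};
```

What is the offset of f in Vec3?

Header: lock at 0 (size 1, align 1) → ends 1; pad 3 to align 4 for pid; pid at 4 (size 4, align 4) → ends 8; refcount at 8 (size 8, align 8) → ends 16; cpu at 16 (size 4, align 4) → ends 20; tail pad 4 to reach multiple of 8; total 24 bytes, alignment 8
a at 0 (size 2, align 2) → ends 2
g at 2 (size 2, align 2) → ends 4
e at 4 (size 4, align 4) → ends 8
d at 8 (size 1, align 1) → ends 9
pad 3 to align 4 for h
h at 12 (size 36, align 4) → ends 48
b at 48 (size 4, align 4) → ends 52
f at 52 (size 2, align 2) → ends 54

52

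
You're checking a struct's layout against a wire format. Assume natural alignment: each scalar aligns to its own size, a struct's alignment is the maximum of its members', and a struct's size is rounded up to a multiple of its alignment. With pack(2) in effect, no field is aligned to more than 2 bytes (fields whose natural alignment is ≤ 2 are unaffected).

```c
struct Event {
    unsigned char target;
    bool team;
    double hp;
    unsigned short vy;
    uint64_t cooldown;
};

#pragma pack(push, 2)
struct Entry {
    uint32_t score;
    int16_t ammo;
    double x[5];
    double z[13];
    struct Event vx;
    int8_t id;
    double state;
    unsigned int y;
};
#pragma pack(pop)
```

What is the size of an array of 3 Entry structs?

588

Event: 0..1  target  (1B, 1-aligned); 1..2  team  (1B, 1-aligned); 2..8  -- padding (6B); 8..16  hp  (8B, 8-aligned); 16..18  vy  (2B, 2-aligned); 18..24  -- padding (6B); 24..32  cooldown  (8B, 8-aligned); sizeof = 32, alignof = 8
0..4  score  (4B, 2-aligned)
4..6  ammo  (2B, 2-aligned)
6..46  x  (40B, 2-aligned)
46..150  z  (104B, 2-aligned)
150..182  vx  (32B, 2-aligned)
182..183  id  (1B, 1-aligned)
183..184  -- padding (1B)
184..192  state  (8B, 2-aligned)
192..196  y  (4B, 2-aligned)
sizeof = 196, alignof = 2
array of 3: 3 × 196 = 588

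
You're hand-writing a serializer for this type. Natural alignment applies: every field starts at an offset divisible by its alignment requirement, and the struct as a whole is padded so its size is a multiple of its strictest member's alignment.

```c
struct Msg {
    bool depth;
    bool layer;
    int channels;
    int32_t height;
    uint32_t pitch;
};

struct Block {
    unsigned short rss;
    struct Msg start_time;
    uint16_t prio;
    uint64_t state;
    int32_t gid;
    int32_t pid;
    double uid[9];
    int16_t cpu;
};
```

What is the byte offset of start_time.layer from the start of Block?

Msg: @0: depth [1B, align 1] → 1; @1: layer [1B, align 1] → 2; +2 pad (align 4); @4: channels [4B, align 4] → 8; @8: height [4B, align 4] → 12; @12: pitch [4B, align 4] → 16; size 16, align 4
@0: rss [2B, align 2] → 2
+2 pad (align 4)
@4: start_time [16B, align 4] → 20
within Msg: layer at 1
4 + 1 = 5

5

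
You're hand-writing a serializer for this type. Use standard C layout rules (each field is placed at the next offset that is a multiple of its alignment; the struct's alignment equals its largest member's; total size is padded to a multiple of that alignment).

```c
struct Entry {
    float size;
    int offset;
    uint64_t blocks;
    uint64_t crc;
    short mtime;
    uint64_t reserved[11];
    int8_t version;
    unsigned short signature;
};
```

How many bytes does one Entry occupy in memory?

0..4  size  (4B, 4-aligned)
4..8  offset  (4B, 4-aligned)
8..16  blocks  (8B, 8-aligned)
16..24  crc  (8B, 8-aligned)
24..26  mtime  (2B, 2-aligned)
26..32  -- padding (6B)
32..120  reserved  (88B, 8-aligned)
120..121  version  (1B, 1-aligned)
121..122  -- padding (1B)
122..124  signature  (2B, 2-aligned)
124..128  -- tail padding (4B)
sizeof = 128, alignof = 8

128 bytes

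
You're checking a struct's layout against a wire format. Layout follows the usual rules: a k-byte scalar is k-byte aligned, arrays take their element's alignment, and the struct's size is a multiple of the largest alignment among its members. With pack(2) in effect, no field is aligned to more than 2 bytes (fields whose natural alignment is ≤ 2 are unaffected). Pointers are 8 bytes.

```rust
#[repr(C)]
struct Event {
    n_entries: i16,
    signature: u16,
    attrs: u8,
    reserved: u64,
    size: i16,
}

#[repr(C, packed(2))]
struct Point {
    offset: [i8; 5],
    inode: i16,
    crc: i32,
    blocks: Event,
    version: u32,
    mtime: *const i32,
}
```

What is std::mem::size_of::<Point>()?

48

Event: 0..2  n_entries  (2B, 2-aligned); 2..4  signature  (2B, 2-aligned); 4..5  attrs  (1B, 1-aligned); 5..8  -- padding (3B); 8..16  reserved  (8B, 8-aligned); 16..18  size  (2B, 2-aligned); 18..24  -- tail padding (6B); sizeof = 24, alignof = 8
0..5  offset  (5B, 1-aligned)
5..6  -- padding (1B)
6..8  inode  (2B, 2-aligned)
8..12  crc  (4B, 2-aligned)
12..36  blocks  (24B, 2-aligned)
36..40  version  (4B, 2-aligned)
40..48  mtime  (8B, 2-aligned)
sizeof = 48, alignof = 2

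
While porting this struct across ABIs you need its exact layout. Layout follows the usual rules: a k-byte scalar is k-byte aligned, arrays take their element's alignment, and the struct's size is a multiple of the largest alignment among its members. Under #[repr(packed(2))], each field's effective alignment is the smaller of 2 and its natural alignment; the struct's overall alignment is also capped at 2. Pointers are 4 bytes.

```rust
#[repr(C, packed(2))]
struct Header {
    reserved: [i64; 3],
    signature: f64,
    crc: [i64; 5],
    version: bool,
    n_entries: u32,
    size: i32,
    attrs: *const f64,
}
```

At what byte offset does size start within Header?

reserved at 0 (size 24, align 2) → ends 24
signature at 24 (size 8, align 2) → ends 32
crc at 32 (size 40, align 2) → ends 72
version at 72 (size 1, align 1) → ends 73
pad 1 to align 2 for n_entries
n_entries at 74 (size 4, align 2) → ends 78
size at 78 (size 4, align 2) → ends 82

78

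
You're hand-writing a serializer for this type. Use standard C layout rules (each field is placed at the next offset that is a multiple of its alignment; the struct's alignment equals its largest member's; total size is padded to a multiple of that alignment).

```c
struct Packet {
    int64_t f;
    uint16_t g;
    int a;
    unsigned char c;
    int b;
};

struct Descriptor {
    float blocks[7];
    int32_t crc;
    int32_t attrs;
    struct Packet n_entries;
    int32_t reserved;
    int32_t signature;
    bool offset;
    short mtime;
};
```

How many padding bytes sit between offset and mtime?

1

Packet: 0..8  f  (8B, 8-aligned); 8..10  g  (2B, 2-aligned); 10..12  -- padding (2B); 12..16  a  (4B, 4-aligned); 16..17  c  (1B, 1-aligned); 17..20  -- padding (3B); 20..24  b  (4B, 4-aligned); sizeof = 24, alignof = 8
0..28  blocks  (28B, 4-aligned)
28..32  crc  (4B, 4-aligned)
32..36  attrs  (4B, 4-aligned)
36..40  -- padding (4B)
40..64  n_entries  (24B, 8-aligned)
64..68  reserved  (4B, 4-aligned)
68..72  signature  (4B, 4-aligned)
72..73  offset  (1B, 1-aligned)
73..74  -- padding (1B)
74..76  mtime  (2B, 2-aligned)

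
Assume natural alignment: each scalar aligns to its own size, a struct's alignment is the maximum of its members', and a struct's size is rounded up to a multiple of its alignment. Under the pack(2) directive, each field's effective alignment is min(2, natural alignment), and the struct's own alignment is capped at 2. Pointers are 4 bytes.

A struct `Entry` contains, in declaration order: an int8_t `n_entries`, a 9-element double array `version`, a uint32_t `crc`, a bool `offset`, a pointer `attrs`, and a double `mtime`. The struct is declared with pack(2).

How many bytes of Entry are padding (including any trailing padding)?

2

@0: n_entries [1B, align 1] → 1
+1 pad (align 2)
@2: version [72B, align 2] → 74
@74: crc [4B, align 2] → 78
@78: offset [1B, align 1] → 79
+1 pad (align 2)
@80: attrs [4B, align 2] → 84
@84: mtime [8B, align 2] → 92
size 92, align 2
data bytes 90, size 92 → padding 2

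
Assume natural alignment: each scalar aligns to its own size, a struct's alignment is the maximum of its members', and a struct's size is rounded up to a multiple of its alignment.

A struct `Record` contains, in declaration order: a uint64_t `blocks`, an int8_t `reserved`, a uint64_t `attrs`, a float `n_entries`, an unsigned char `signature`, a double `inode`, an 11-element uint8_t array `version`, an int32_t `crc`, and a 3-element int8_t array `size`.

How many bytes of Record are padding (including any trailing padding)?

0..8  blocks  (8B, 8-aligned)
8..9  reserved  (1B, 1-aligned)
9..16  -- padding (7B)
16..24  attrs  (8B, 8-aligned)
24..28  n_entries  (4B, 4-aligned)
28..29  signature  (1B, 1-aligned)
29..32  -- padding (3B)
32..40  inode  (8B, 8-aligned)
40..51  version  (11B, 1-aligned)
51..52  -- padding (1B)
52..56  crc  (4B, 4-aligned)
56..59  size  (3B, 1-aligned)
59..64  -- tail padding (5B)
sizeof = 64, alignof = 8
data bytes 48, size 64 → padding 16

16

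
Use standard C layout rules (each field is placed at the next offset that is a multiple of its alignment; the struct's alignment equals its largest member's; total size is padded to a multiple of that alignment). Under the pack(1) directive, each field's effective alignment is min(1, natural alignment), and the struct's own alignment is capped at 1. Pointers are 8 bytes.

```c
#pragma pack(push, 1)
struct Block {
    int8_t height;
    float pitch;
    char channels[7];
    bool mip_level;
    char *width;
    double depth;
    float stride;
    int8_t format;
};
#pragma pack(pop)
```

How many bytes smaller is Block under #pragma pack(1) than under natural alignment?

6

natural layout:
  @0: height [1B, align 1] → 1
  +3 pad (align 4)
  @4: pitch [4B, align 4] → 8
  @8: channels [7B, align 1] → 15
  @15: mip_level [1B, align 1] → 16
  @16: width [8B, align 8] → 24
  @24: depth [8B, align 8] → 32
  @32: stride [4B, align 4] → 36
  @36: format [1B, align 1] → 37
  +3 tail pad (align 8)
  size 40, align 8
packed(1) layout:
  @0: height [1B, align 1] → 1
  @1: pitch [4B, align 1] → 5
  @5: channels [7B, align 1] → 12
  @12: mip_level [1B, align 1] → 13
  @13: width [8B, align 1] → 21
  @21: depth [8B, align 1] → 29
  @29: stride [4B, align 1] → 33
  @33: format [1B, align 1] → 34
  size 34, align 1
40 − 34 = 6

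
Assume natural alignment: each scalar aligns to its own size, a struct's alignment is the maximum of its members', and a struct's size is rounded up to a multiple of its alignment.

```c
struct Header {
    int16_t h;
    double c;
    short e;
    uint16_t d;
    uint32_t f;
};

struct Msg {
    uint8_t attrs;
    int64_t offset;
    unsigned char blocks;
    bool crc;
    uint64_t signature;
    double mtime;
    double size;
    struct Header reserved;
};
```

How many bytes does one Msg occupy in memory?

Header: h at 0 (size 2, align 2) → ends 2; pad 6 to align 8 for c; c at 8 (size 8, align 8) → ends 16; e at 16 (size 2, align 2) → ends 18; d at 18 (size 2, align 2) → ends 20; f at 20 (size 4, align 4) → ends 24; total 24 bytes, alignment 8
attrs at 0 (size 1, align 1) → ends 1
pad 7 to align 8 for offset
offset at 8 (size 8, align 8) → ends 16
blocks at 16 (size 1, align 1) → ends 17
crc at 17 (size 1, align 1) → ends 18
pad 6 to align 8 for signature
signature at 24 (size 8, align 8) → ends 32
mtime at 32 (size 8, align 8) → ends 40
size at 40 (size 8, align 8) → ends 48
reserved at 48 (size 24, align 8) → ends 72
total 72 bytes, alignment 8

72 bytes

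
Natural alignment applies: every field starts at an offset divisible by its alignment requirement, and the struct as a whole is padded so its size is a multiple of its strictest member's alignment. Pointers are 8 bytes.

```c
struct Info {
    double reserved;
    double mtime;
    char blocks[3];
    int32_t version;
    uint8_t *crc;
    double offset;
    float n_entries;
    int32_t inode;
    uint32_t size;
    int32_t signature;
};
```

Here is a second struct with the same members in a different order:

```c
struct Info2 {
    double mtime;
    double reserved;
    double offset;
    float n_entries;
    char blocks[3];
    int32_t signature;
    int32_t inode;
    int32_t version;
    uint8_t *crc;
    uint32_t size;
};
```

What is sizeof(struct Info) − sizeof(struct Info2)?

-8

0..8  reserved  (8B, 8-aligned)
8..16  mtime  (8B, 8-aligned)
16..19  blocks  (3B, 1-aligned)
19..20  -- padding (1B)
20..24  version  (4B, 4-aligned)
24..32  crc  (8B, 8-aligned)
32..40  offset  (8B, 8-aligned)
40..44  n_entries  (4B, 4-aligned)
44..48  inode  (4B, 4-aligned)
48..52  size  (4B, 4-aligned)
52..56  signature  (4B, 4-aligned)
sizeof = 56, alignof = 8
— Info2 —
0..8  mtime  (8B, 8-aligned)
8..16  reserved  (8B, 8-aligned)
16..24  offset  (8B, 8-aligned)
24..28  n_entries  (4B, 4-aligned)
28..31  blocks  (3B, 1-aligned)
31..32  -- padding (1B)
32..36  signature  (4B, 4-aligned)
36..40  inode  (4B, 4-aligned)
40..44  version  (4B, 4-aligned)
44..48  -- padding (4B)
48..56  crc  (8B, 8-aligned)
56..60  size  (4B, 4-aligned)
60..64  -- tail padding (4B)
sizeof = 64, alignof = 8
56 − 64 = -8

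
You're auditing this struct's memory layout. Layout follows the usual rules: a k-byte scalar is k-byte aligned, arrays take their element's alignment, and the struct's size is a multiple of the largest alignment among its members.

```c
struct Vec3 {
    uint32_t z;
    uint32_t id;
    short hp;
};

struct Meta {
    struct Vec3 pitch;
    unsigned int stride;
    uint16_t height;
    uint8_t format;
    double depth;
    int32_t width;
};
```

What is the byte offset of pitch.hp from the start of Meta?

Vec3: z at 0 (size 4, align 4) → ends 4; id at 4 (size 4, align 4) → ends 8; hp at 8 (size 2, align 2) → ends 10; tail pad 2 to reach multiple of 4; total 12 bytes, alignment 4
pitch at 0 (size 12, align 4) → ends 12
within Vec3: hp at 8
0 + 8 = 8

8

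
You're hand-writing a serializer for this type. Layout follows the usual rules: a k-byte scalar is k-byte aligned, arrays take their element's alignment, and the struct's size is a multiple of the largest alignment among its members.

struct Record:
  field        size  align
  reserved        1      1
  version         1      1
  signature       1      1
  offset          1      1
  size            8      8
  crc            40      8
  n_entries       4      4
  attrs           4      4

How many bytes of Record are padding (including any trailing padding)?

4

reserved at 0 (size 1, align 1) → ends 1
version at 1 (size 1, align 1) → ends 2
signature at 2 (size 1, align 1) → ends 3
offset at 3 (size 1, align 1) → ends 4
pad 4 to align 8 for size
size at 8 (size 8, align 8) → ends 16
crc at 16 (size 40, align 8) → ends 56
n_entries at 56 (size 4, align 4) → ends 60
attrs at 60 (size 4, align 4) → ends 64
total 64 bytes, alignment 8
data bytes 60, size 64 → padding 4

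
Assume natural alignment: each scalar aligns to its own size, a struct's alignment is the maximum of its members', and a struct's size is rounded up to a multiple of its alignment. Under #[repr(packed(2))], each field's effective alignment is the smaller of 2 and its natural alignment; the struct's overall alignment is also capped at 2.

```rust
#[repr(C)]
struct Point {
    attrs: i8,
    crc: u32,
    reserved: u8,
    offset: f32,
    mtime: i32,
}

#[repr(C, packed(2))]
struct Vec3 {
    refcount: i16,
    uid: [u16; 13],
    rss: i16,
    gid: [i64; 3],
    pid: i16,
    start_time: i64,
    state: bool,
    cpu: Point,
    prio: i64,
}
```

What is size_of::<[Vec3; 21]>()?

Point: 0..1  attrs  (1B, 1-aligned); 1..4  -- padding (3B); 4..8  crc  (4B, 4-aligned); 8..9  reserved  (1B, 1-aligned); 9..12  -- padding (3B); 12..16  offset  (4B, 4-aligned); 16..20  mtime  (4B, 4-aligned); sizeof = 20, alignof = 4
0..2  refcount  (2B, 2-aligned)
2..28  uid  (26B, 2-aligned)
28..30  rss  (2B, 2-aligned)
30..54  gid  (24B, 2-aligned)
54..56  pid  (2B, 2-aligned)
56..64  start_time  (8B, 2-aligned)
64..65  state  (1B, 1-aligned)
65..66  -- padding (1B)
66..86  cpu  (20B, 2-aligned)
86..94  prio  (8B, 2-aligned)
sizeof = 94, alignof = 2
array of 21: 21 × 94 = 1974

1974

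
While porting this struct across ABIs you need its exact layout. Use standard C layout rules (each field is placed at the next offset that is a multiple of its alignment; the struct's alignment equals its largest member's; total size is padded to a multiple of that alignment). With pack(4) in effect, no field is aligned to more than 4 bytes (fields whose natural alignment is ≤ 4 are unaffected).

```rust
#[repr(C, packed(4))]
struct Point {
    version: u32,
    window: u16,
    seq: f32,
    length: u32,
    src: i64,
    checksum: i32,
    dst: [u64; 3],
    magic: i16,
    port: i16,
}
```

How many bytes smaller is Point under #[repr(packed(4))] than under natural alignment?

natural layout:
  0..4  version  (4B, 4-aligned)
  4..6  window  (2B, 2-aligned)
  6..8  -- padding (2B)
  8..12  seq  (4B, 4-aligned)
  12..16  length  (4B, 4-aligned)
  16..24  src  (8B, 8-aligned)
  24..28  checksum  (4B, 4-aligned)
  28..32  -- padding (4B)
  32..56  dst  (24B, 8-aligned)
  56..58  magic  (2B, 2-aligned)
  58..60  port  (2B, 2-aligned)
  60..64  -- tail padding (4B)
  sizeof = 64, alignof = 8
packed(4) layout:
  0..4  version  (4B, 4-aligned)
  4..6  window  (2B, 2-aligned)
  6..8  -- padding (2B)
  8..12  seq  (4B, 4-aligned)
  12..16  length  (4B, 4-aligned)
  16..24  src  (8B, 4-aligned)
  24..28  checksum  (4B, 4-aligned)
  28..52  dst  (24B, 4-aligned)
  52..54  magic  (2B, 2-aligned)
  54..56  port  (2B, 2-aligned)
  sizeof = 56, alignof = 4
64 − 56 = 8

8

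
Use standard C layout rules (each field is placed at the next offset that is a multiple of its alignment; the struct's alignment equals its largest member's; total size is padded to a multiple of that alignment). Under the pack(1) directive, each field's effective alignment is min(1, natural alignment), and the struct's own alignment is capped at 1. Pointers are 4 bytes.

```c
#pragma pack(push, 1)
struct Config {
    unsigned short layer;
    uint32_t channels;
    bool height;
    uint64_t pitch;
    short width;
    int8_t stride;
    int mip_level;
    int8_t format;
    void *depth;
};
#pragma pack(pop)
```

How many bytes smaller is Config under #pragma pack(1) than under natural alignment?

natural layout:
  0..2  layer  (2B, 2-aligned)
  2..4  -- padding (2B)
  4..8  channels  (4B, 4-aligned)
  8..9  height  (1B, 1-aligned)
  9..16  -- padding (7B)
  16..24  pitch  (8B, 8-aligned)
  24..26  width  (2B, 2-aligned)
  26..27  stride  (1B, 1-aligned)
  27..28  -- padding (1B)
  28..32  mip_level  (4B, 4-aligned)
  32..33  format  (1B, 1-aligned)
  33..36  -- padding (3B)
  36..40  depth  (4B, 4-aligned)
  sizeof = 40, alignof = 8
packed(1) layout:
  0..2  layer  (2B, 1-aligned)
  2..6  channels  (4B, 1-aligned)
  6..7  height  (1B, 1-aligned)
  7..15  pitch  (8B, 1-aligned)
  15..17  width  (2B, 1-aligned)
  17..18  stride  (1B, 1-aligned)
  18..22  mip_level  (4B, 1-aligned)
  22..23  format  (1B, 1-aligned)
  23..27  depth  (4B, 1-aligned)
  sizeof = 27, alignof = 1
40 − 27 = 13

13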